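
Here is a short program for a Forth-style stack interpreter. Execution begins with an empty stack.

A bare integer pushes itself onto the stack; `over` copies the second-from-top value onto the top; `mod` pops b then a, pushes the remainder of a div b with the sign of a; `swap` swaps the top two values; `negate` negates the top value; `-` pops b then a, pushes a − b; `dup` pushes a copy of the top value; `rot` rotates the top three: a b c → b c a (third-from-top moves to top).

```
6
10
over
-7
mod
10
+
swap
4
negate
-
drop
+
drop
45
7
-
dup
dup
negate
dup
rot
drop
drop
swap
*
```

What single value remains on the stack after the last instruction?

6      -> 6
10     -> 6 10
over   -> 6 10 6
-7     -> 6 10 6 -7
mod    -> 6 10 6
10     -> 6 10 6 10
+      -> 6 10 16
swap   -> 6 16 10
4      -> 6 16 10 4
negate -> 6 16 10 -4
-      -> 6 16 14
drop   -> 6 16
+      -> 22
drop   -> (empty)
45     -> 45
7      -> 45 7
-      -> 38
dup    -> 38 38
dup    -> 38 38 38
negate -> 38 38 -38
dup    -> 38 38 -38 -38
rot    -> 38 -38 -38 38
drop   -> 38 -38 -38
drop   -> 38 -38
swap   -> -38 38
*      -> -1444

-1444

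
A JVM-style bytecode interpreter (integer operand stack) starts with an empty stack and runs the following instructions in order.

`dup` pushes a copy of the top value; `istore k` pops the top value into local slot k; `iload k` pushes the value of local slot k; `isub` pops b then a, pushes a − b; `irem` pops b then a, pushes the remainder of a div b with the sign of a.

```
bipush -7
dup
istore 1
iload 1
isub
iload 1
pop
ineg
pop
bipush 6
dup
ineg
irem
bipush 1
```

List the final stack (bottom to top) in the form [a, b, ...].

[0, 1]

bipush -7 → [-7]
dup       → [-7, -7]
istore 1  → [-7]
iload 1   → [-7, -7]
isub      → [0]
iload 1   → [0, -7]
pop       → [0]
ineg      → [0]
pop       → []
bipush 6  → [6]
dup       → [6, 6]
ineg      → [6, -6]
irem      → [0]
bipush 1  → [0, 1]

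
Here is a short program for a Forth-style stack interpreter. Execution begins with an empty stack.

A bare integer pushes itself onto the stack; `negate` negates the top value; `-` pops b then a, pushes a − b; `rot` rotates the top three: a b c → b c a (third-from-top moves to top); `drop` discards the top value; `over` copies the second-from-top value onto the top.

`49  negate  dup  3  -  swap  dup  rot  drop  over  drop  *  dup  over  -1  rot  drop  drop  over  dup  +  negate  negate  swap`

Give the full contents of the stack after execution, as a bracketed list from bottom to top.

49     → 49
negate → -49
dup    → -49 -49
3      → -49 -49 3
-      → -49 -52
swap   → -52 -49
dup    → -52 -49 -49
rot    → -49 -49 -52
drop   → -49 -49
over   → -49 -49 -49
drop   → -49 -49
*      → 2401
dup    → 2401 2401
over   → 2401 2401 2401
-1     → 2401 2401 2401 -1
rot    → 2401 2401 -1 2401
drop   → 2401 2401 -1
drop   → 2401 2401
over   → 2401 2401 2401
dup    → 2401 2401 2401 2401
+      → 2401 2401 4802
negate → 2401 2401 -4802
negate → 2401 2401 4802
swap   → 2401 4802 2401

[2401, 4802, 2401]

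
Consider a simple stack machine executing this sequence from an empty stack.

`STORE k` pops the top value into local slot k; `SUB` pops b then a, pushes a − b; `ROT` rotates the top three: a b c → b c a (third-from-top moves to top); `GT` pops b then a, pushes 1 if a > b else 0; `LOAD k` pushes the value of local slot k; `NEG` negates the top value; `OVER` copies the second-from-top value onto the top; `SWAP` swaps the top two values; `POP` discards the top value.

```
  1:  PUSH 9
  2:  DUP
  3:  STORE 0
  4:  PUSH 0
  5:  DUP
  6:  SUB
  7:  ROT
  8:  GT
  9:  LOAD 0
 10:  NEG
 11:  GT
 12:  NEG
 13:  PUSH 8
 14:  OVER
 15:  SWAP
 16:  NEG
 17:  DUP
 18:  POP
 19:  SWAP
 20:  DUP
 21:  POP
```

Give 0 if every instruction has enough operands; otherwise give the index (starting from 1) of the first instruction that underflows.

PUSH 9  : [9]
DUP     : [9, 9]
STORE 0 : [9]
PUSH 0  : [9, 0]
DUP     : [9, 0, 0]
SUB     : [9, 0]
ROT  — needs 3 operands, stack has 2 → underflow

7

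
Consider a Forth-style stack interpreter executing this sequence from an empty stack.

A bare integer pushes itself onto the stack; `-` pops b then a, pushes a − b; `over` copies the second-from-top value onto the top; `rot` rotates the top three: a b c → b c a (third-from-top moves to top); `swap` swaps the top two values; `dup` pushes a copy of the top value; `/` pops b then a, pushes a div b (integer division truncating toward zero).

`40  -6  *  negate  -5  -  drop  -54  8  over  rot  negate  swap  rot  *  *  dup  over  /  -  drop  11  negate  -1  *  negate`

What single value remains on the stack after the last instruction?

-11

40     → [40]
-6     → [40, -6]
*      → [-240]
negate → [240]
-5     → [240, -5]
-      → [245]
drop   → []
-54    → [-54]
8      → [-54, 8]
over   → [-54, 8, -54]
rot    → [8, -54, -54]
negate → [8, -54, 54]
swap   → [8, 54, -54]
rot    → [54, -54, 8]
*      → [54, -432]
*      → [-23328]
dup    → [-23328, -23328]
over   → [-23328, -23328, -23328]
/      → [-23328, 1]
-      → [-23329]
drop   → []
11     → [11]
negate → [-11]
-1     → [-11, -1]
*      → [11]
negate → [-11]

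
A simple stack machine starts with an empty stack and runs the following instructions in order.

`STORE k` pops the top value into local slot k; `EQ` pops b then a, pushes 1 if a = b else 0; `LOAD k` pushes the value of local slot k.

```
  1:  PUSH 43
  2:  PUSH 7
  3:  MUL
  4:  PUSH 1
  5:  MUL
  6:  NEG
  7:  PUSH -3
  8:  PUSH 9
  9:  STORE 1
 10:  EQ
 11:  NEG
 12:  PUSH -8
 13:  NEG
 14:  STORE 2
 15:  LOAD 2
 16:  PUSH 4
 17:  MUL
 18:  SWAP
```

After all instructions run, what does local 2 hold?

8

PUSH 43  [43]
PUSH 7   [43, 7]
MUL      [301]
PUSH 1   [301, 1]
MUL      [301]
NEG      [-301]
PUSH -3  [-301, -3]
PUSH 9   [-301, -3, 9]
STORE 1  [-301, -3]
EQ       [0]
NEG      [0]
PUSH -8  [0, -8]
NEG      [0, 8]
STORE 2  [0]
LOAD 2   [0, 8]
PUSH 4   [0, 8, 4]
MUL      [0, 32]
SWAP     [32, 0]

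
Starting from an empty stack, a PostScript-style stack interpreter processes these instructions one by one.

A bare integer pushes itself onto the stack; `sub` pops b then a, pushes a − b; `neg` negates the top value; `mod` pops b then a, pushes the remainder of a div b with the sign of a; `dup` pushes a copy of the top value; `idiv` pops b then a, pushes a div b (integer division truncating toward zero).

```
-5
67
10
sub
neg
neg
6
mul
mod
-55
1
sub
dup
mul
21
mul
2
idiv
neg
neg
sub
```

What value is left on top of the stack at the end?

-5   -> -5
67   -> -5 67
10   -> -5 67 10
sub  -> -5 57
neg  -> -5 -57
neg  -> -5 57
6    -> -5 57 6
mul  -> -5 342
mod  -> -5
-55  -> -5 -55
1    -> -5 -55 1
sub  -> -5 -56
dup  -> -5 -56 -56
mul  -> -5 3136
21   -> -5 3136 21
mul  -> -5 65856
2    -> -5 65856 2
idiv -> -5 32928
neg  -> -5 -32928
neg  -> -5 32928
sub  -> -32933

-32933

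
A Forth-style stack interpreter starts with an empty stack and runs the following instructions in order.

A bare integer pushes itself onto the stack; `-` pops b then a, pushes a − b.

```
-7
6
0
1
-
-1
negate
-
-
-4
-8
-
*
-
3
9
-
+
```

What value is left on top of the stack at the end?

-45

-7      -7
6       -7 6
0       -7 6 0
1       -7 6 0 1
-       -7 6 -1
-1      -7 6 -1 -1
negate  -7 6 -1 1
-       -7 6 -2
-       -7 8
-4      -7 8 -4
-8      -7 8 -4 -8
-       -7 8 4
*       -7 32
-       -39
3       -39 3
9       -39 3 9
-       -39 -6
+       -45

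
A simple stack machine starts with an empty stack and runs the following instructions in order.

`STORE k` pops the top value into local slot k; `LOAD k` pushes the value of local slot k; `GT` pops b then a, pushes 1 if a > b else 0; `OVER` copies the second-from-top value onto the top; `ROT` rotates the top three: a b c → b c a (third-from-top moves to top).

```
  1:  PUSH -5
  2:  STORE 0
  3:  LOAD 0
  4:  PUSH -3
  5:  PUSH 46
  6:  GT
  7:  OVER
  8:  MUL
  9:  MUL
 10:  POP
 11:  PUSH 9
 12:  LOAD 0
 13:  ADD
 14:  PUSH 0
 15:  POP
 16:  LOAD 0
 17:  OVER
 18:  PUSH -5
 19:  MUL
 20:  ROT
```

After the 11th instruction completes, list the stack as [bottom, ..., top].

PUSH -5 → [-5]
STORE 0 → []
LOAD 0  → [-5]
PUSH -3 → [-5, -3]
PUSH 46 → [-5, -3, 46]
GT      → [-5, 0]
OVER    → [-5, 0, -5]
MUL     → [-5, 0]
MUL     → [0]
POP     → []
PUSH 9  → [9]

[9]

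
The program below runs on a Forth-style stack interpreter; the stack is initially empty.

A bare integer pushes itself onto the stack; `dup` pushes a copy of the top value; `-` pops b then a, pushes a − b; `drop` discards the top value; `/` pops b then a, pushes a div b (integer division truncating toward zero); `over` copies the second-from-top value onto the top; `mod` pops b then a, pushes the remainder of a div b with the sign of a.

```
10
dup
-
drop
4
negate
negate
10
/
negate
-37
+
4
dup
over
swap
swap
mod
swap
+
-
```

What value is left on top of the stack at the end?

10     → 10
dup    → 10 10
-      → 0
drop   → (empty)
4      → 4
negate → -4
negate → 4
10     → 4 10
/      → 0
negate → 0
-37    → 0 -37
+      → -37
4      → -37 4
dup    → -37 4 4
over   → -37 4 4 4
swap   → -37 4 4 4
swap   → -37 4 4 4
mod    → -37 4 0
swap   → -37 0 4
+      → -37 4
-      → -41

-41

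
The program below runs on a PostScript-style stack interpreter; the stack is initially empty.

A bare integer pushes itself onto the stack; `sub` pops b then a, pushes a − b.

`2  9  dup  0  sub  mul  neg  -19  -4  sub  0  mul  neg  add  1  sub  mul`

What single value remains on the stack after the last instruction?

2   : 2
9   : 2 9
dup : 2 9 9
0   : 2 9 9 0
sub : 2 9 9
mul : 2 81
neg : 2 -81
-19 : 2 -81 -19
-4  : 2 -81 -19 -4
sub : 2 -81 -15
0   : 2 -81 -15 0
mul : 2 -81 0
neg : 2 -81 0
add : 2 -81
1   : 2 -81 1
sub : 2 -82
mul : -164

-164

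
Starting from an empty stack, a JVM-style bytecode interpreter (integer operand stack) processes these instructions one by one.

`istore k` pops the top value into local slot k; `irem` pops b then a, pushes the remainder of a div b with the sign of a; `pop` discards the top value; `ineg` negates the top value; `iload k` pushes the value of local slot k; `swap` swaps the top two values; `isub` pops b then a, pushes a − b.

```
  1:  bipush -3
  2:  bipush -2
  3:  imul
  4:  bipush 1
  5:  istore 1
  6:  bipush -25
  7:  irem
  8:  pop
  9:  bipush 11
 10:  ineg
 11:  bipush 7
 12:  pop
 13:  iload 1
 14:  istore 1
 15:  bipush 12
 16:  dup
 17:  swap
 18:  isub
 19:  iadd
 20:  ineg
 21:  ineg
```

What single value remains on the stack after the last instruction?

bipush -3  -> [-3]
bipush -2  -> [-3, -2]
imul       -> [6]
bipush 1   -> [6, 1]
istore 1   -> [6]
bipush -25 -> [6, -25]
irem       -> [6]
pop        -> []
bipush 11  -> [11]
ineg       -> [-11]
bipush 7   -> [-11, 7]
pop        -> [-11]
iload 1    -> [-11, 1]
istore 1   -> [-11]
bipush 12  -> [-11, 12]
dup        -> [-11, 12, 12]
swap       -> [-11, 12, 12]
isub       -> [-11, 0]
iadd       -> [-11]
ineg       -> [11]
ineg       -> [-11]

-11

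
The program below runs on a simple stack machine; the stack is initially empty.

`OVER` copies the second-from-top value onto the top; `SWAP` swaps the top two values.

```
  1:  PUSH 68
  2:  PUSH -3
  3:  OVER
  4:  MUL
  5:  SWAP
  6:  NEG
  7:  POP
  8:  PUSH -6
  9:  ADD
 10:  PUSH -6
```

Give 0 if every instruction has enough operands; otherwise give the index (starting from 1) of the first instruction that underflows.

0

PUSH 68 : [68]
PUSH -3 : [68, -3]
OVER    : [68, -3, 68]
MUL     : [68, -204]
SWAP    : [-204, 68]
NEG     : [-204, -68]
POP     : [-204]
PUSH -6 : [-204, -6]
ADD     : [-210]
PUSH -6 : [-210, -6]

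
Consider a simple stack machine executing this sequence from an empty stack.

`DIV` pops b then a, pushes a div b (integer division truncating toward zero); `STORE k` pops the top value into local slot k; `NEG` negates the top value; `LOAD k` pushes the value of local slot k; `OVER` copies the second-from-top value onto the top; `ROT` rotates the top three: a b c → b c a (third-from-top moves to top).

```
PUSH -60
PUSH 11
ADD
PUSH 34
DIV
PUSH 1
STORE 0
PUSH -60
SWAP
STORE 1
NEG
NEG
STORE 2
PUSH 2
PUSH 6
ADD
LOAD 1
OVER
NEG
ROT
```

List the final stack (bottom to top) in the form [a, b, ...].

[-1, -8, 8]

PUSH -60 : [-60]
PUSH 11  : [-60, 11]
ADD      : [-49]
PUSH 34  : [-49, 34]
DIV      : [-1]
PUSH 1   : [-1, 1]
STORE 0  : [-1]
PUSH -60 : [-1, -60]
SWAP     : [-60, -1]
STORE 1  : [-60]
NEG      : [60]
NEG      : [-60]
STORE 2  : []
PUSH 2   : [2]
PUSH 6   : [2, 6]
ADD      : [8]
LOAD 1   : [8, -1]
OVER     : [8, -1, 8]
NEG      : [8, -1, -8]
ROT      : [-1, -8, 8]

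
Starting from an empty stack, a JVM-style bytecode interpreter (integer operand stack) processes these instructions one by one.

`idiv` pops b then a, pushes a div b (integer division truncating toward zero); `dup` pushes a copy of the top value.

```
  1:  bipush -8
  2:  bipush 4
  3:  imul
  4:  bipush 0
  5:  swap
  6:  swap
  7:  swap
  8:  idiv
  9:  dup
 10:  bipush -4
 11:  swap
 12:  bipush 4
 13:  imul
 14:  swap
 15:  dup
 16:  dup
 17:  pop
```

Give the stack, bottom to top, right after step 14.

[0, 0, -4]

bipush -8 → [-8]
bipush 4  → [-8, 4]
imul      → [-32]
bipush 0  → [-32, 0]
swap      → [0, -32]
swap      → [-32, 0]
swap      → [0, -32]
idiv      → [0]
dup       → [0, 0]
bipush -4 → [0, 0, -4]
swap      → [0, -4, 0]
bipush 4  → [0, -4, 0, 4]
imul      → [0, -4, 0]
swap      → [0, 0, -4]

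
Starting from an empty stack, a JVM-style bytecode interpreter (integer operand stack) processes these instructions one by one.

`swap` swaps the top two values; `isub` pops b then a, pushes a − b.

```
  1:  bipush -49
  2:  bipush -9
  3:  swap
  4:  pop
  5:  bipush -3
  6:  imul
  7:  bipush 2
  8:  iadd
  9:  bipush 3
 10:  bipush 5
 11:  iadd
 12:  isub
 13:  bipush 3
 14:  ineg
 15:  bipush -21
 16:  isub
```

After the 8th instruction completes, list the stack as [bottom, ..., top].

bipush -49 : [-49]
bipush -9  : [-49, -9]
swap       : [-9, -49]
pop        : [-9]
bipush -3  : [-9, -3]
imul       : [27]
bipush 2   : [27, 2]
iadd       : [29]

[29]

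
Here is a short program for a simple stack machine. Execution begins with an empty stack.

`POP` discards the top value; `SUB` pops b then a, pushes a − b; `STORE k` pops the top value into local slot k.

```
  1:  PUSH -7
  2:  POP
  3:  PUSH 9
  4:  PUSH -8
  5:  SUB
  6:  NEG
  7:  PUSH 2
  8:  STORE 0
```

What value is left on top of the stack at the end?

-17

PUSH -7 : [-7]
POP     : []
PUSH 9  : [9]
PUSH -8 : [9, -8]
SUB     : [17]
NEG     : [-17]
PUSH 2  : [-17, 2]
STORE 0 : [-17]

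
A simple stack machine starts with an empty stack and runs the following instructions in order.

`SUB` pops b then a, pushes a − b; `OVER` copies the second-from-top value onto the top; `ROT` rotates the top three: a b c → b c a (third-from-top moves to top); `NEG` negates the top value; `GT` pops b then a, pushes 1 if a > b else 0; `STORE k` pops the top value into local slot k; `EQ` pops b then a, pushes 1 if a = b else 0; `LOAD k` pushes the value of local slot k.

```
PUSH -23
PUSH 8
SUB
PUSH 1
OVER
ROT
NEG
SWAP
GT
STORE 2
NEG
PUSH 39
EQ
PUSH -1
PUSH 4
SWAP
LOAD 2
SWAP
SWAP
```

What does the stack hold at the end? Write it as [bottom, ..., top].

PUSH -23 : [-23]
PUSH 8   : [-23, 8]
SUB      : [-31]
PUSH 1   : [-31, 1]
OVER     : [-31, 1, -31]
ROT      : [1, -31, -31]
NEG      : [1, -31, 31]
SWAP     : [1, 31, -31]
GT       : [1, 1]
STORE 2  : [1]
NEG      : [-1]
PUSH 39  : [-1, 39]
EQ       : [0]
PUSH -1  : [0, -1]
PUSH 4   : [0, -1, 4]
SWAP     : [0, 4, -1]
LOAD 2   : [0, 4, -1, 1]
SWAP     : [0, 4, 1, -1]
SWAP     : [0, 4, -1, 1]

[0, 4, -1, 1]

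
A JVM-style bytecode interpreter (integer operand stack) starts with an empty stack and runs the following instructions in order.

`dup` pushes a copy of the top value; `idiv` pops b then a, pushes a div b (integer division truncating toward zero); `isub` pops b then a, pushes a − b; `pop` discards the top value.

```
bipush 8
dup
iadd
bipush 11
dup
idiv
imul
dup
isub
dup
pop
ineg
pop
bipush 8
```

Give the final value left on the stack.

bipush 8  : [8]
dup       : [8, 8]
iadd      : [16]
bipush 11 : [16, 11]
dup       : [16, 11, 11]
idiv      : [16, 1]
imul      : [16]
dup       : [16, 16]
isub      : [0]
dup       : [0, 0]
pop       : [0]
ineg      : [0]
pop       : []
bipush 8  : [8]

8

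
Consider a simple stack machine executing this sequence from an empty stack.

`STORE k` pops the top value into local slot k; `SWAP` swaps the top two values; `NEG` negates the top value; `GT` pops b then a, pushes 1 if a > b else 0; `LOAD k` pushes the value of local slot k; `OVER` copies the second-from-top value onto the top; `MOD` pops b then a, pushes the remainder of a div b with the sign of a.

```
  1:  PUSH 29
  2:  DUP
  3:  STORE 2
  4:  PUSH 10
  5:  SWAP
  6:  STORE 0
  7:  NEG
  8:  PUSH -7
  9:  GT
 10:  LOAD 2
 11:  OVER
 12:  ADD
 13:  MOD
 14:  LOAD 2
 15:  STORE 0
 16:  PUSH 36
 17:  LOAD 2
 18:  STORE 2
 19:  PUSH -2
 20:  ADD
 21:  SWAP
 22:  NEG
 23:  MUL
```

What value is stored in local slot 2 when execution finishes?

PUSH 29 → [29]
DUP     → [29, 29]
STORE 2 → [29]
PUSH 10 → [29, 10]
SWAP    → [10, 29]
STORE 0 → [10]
NEG     → [-10]
PUSH -7 → [-10, -7]
GT      → [0]
LOAD 2  → [0, 29]
OVER    → [0, 29, 0]
ADD     → [0, 29]
MOD     → [0]
LOAD 2  → [0, 29]
STORE 0 → [0]
PUSH 36 → [0, 36]
LOAD 2  → [0, 36, 29]
STORE 2 → [0, 36]
PUSH -2 → [0, 36, -2]
ADD     → [0, 34]
SWAP    → [34, 0]
NEG     → [34, 0]
MUL     → [0]

29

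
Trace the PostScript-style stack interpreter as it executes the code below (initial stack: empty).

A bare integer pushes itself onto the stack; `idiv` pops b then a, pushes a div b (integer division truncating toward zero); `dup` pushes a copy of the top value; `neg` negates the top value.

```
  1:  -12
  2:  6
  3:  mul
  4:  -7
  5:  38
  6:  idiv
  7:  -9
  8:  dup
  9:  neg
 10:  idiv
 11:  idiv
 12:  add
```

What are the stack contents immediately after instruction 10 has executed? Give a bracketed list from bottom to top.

-12  : -12
6    : -12 6
mul  : -72
-7   : -72 -7
38   : -72 -7 38
idiv : -72 0
-9   : -72 0 -9
dup  : -72 0 -9 -9
neg  : -72 0 -9 9
idiv : -72 0 -1

[-72, 0, -1]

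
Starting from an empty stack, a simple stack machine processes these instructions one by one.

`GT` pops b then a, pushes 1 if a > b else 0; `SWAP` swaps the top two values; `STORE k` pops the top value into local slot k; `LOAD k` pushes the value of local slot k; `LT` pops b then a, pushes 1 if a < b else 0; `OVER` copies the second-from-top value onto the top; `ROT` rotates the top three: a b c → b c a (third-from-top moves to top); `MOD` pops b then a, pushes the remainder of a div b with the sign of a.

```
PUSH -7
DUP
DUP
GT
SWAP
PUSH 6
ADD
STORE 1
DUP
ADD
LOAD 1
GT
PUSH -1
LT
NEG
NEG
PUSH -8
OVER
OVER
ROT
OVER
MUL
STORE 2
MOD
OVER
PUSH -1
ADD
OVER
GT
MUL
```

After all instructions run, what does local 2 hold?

PUSH -7 → -7
DUP     → -7 -7
DUP     → -7 -7 -7
GT      → -7 0
SWAP    → 0 -7
PUSH 6  → 0 -7 6
ADD     → 0 -1
STORE 1 → 0
DUP     → 0 0
ADD     → 0
LOAD 1  → 0 -1
GT      → 1
PUSH -1 → 1 -1
LT      → 0
NEG     → 0
NEG     → 0
PUSH -8 → 0 -8
OVER    → 0 -8 0
OVER    → 0 -8 0 -8
ROT     → 0 0 -8 -8
OVER    → 0 0 -8 -8 -8
MUL     → 0 0 -8 64
STORE 2 → 0 0 -8
MOD     → 0 0
OVER    → 0 0 0
PUSH -1 → 0 0 0 -1
ADD     → 0 0 -1
OVER    → 0 0 -1 0
GT      → 0 0 0
MUL     → 0 0

64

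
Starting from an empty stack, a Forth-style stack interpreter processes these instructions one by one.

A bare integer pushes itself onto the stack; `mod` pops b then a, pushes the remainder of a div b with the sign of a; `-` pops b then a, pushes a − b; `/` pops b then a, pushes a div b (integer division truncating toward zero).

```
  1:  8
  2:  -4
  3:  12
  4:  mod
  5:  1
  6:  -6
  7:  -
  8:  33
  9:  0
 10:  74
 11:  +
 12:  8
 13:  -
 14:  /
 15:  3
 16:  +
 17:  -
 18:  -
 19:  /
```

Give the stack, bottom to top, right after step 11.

8   → [8]
-4  → [8, -4]
12  → [8, -4, 12]
mod → [8, -4]
1   → [8, -4, 1]
-6  → [8, -4, 1, -6]
-   → [8, -4, 7]
33  → [8, -4, 7, 33]
0   → [8, -4, 7, 33, 0]
74  → [8, -4, 7, 33, 0, 74]
+   → [8, -4, 7, 33, 74]

[8, -4, 7, 33, 74]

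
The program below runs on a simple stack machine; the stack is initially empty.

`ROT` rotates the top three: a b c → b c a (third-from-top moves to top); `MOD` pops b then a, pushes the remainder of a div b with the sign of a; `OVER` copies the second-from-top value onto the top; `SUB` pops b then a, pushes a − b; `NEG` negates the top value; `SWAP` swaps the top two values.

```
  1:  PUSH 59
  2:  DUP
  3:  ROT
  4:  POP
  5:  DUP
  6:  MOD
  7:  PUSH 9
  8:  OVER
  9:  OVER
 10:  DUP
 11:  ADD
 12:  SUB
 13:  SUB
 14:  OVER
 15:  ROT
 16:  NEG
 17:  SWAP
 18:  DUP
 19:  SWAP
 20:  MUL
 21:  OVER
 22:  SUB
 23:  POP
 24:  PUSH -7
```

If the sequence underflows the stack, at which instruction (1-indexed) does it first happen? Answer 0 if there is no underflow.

3

PUSH 59  [59]
DUP      [59, 59]
ROT  — needs 3 operands, stack has 2 → underflow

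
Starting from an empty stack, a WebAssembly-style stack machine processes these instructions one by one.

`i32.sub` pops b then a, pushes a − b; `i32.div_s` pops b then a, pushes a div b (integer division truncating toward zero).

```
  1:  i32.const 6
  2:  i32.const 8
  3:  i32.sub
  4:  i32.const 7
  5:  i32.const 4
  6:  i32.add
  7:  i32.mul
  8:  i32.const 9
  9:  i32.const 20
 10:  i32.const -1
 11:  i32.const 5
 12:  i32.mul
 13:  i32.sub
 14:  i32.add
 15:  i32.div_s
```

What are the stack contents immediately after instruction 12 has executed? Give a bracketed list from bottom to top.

i32.const 6   6
i32.const 8   6 8
i32.sub       -2
i32.const 7   -2 7
i32.const 4   -2 7 4
i32.add       -2 11
i32.mul       -22
i32.const 9   -22 9
i32.const 20  -22 9 20
i32.const -1  -22 9 20 -1
i32.const 5   -22 9 20 -1 5
i32.mul       -22 9 20 -5

[-22, 9, 20, -5]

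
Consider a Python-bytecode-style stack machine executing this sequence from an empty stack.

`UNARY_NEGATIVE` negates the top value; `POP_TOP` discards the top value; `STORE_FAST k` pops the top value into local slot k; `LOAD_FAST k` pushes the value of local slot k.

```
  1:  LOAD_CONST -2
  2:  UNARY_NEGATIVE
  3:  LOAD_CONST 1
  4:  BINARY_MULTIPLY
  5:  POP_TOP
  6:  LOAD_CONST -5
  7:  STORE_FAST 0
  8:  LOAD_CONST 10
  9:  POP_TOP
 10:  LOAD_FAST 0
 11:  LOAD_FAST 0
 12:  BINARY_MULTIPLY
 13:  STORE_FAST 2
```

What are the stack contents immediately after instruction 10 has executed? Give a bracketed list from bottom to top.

LOAD_CONST -2   -> -2
UNARY_NEGATIVE  -> 2
LOAD_CONST 1    -> 2 1
BINARY_MULTIPLY -> 2
POP_TOP         -> (empty)
LOAD_CONST -5   -> -5
STORE_FAST 0    -> (empty)
LOAD_CONST 10   -> 10
POP_TOP         -> (empty)
LOAD_FAST 0     -> -5

[-5]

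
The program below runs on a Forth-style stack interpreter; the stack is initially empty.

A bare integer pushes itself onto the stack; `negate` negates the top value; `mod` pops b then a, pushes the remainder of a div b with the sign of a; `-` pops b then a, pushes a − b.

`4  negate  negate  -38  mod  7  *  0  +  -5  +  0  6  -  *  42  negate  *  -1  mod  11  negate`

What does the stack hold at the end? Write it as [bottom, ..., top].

[0, -11]

4       [4]
negate  [-4]
negate  [4]
-38     [4, -38]
mod     [4]
7       [4, 7]
*       [28]
0       [28, 0]
+       [28]
-5      [28, -5]
+       [23]
0       [23, 0]
6       [23, 0, 6]
-       [23, -6]
*       [-138]
42      [-138, 42]
negate  [-138, -42]
*       [5796]
-1      [5796, -1]
mod     [0]
11      [0, 11]
negate  [0, -11]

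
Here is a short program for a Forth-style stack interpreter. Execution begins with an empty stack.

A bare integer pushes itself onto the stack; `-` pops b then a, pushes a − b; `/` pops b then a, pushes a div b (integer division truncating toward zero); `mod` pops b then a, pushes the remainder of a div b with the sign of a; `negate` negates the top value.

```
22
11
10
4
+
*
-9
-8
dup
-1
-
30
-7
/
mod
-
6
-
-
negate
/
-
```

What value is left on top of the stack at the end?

22     -> [22]
11     -> [22, 11]
10     -> [22, 11, 10]
4      -> [22, 11, 10, 4]
+      -> [22, 11, 14]
*      -> [22, 154]
-9     -> [22, 154, -9]
-8     -> [22, 154, -9, -8]
dup    -> [22, 154, -9, -8, -8]
-1     -> [22, 154, -9, -8, -8, -1]
-      -> [22, 154, -9, -8, -7]
30     -> [22, 154, -9, -8, -7, 30]
-7     -> [22, 154, -9, -8, -7, 30, -7]
/      -> [22, 154, -9, -8, -7, -4]
mod    -> [22, 154, -9, -8, -3]
-      -> [22, 154, -9, -5]
6      -> [22, 154, -9, -5, 6]
-      -> [22, 154, -9, -11]
-      -> [22, 154, 2]
negate -> [22, 154, -2]
/      -> [22, -77]
-      -> [99]

99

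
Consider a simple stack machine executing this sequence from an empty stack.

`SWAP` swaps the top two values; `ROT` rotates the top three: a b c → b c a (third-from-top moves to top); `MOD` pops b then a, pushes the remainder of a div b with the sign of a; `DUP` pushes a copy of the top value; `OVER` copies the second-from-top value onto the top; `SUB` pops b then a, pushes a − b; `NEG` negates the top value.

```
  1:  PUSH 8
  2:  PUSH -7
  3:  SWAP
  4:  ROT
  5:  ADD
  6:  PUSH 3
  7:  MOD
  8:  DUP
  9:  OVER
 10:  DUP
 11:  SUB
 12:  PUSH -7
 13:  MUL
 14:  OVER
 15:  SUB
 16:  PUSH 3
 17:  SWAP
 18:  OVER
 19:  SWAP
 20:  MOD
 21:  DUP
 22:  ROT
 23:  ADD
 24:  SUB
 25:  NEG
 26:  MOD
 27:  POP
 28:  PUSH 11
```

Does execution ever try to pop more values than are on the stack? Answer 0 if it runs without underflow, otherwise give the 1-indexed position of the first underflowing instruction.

4

PUSH 8  -> [8]
PUSH -7 -> [8, -7]
SWAP    -> [-7, 8]
ROT  — needs 3 operands, stack has 2 → underflow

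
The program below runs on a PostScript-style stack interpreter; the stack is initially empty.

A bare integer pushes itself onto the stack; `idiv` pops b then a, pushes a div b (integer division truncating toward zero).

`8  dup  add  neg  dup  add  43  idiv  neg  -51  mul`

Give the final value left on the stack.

0

8     8
dup   8 8
add   16
neg   -16
dup   -16 -16
add   -32
43    -32 43
idiv  0
neg   0
-51   0 -51
mul   0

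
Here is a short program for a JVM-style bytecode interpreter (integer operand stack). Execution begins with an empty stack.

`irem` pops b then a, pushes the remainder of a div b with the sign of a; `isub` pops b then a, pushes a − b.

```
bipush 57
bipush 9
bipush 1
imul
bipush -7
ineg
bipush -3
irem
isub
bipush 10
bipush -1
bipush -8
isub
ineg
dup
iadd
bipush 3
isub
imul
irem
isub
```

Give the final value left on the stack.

49

bipush 57 → [57]
bipush 9  → [57, 9]
bipush 1  → [57, 9, 1]
imul      → [57, 9]
bipush -7 → [57, 9, -7]
ineg      → [57, 9, 7]
bipush -3 → [57, 9, 7, -3]
irem      → [57, 9, 1]
isub      → [57, 8]
bipush 10 → [57, 8, 10]
bipush -1 → [57, 8, 10, -1]
bipush -8 → [57, 8, 10, -1, -8]
isub      → [57, 8, 10, 7]
ineg      → [57, 8, 10, -7]
dup       → [57, 8, 10, -7, -7]
iadd      → [57, 8, 10, -14]
bipush 3  → [57, 8, 10, -14, 3]
isub      → [57, 8, 10, -17]
imul      → [57, 8, -170]
irem      → [57, 8]
isub      → [49]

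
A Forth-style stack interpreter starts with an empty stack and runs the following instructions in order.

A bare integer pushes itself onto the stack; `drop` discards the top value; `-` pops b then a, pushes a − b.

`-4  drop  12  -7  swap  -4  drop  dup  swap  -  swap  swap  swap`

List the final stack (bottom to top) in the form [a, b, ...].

-4   → [-4]
drop → []
12   → [12]
-7   → [12, -7]
swap → [-7, 12]
-4   → [-7, 12, -4]
drop → [-7, 12]
dup  → [-7, 12, 12]
swap → [-7, 12, 12]
-    → [-7, 0]
swap → [0, -7]
swap → [-7, 0]
swap → [0, -7]

[0, -7]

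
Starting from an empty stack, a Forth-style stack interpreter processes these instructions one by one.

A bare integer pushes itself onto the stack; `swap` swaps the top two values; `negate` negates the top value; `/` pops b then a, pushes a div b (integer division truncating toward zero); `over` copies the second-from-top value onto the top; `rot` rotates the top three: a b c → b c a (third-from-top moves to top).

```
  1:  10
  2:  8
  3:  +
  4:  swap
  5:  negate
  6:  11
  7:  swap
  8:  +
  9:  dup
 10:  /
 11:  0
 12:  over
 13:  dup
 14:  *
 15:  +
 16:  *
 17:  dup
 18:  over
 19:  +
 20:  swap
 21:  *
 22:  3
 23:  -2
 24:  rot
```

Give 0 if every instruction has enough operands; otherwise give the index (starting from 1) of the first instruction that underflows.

4

10 → [10]
8  → [10, 8]
+  → [18]
swap  — needs 2 operands, stack has 1 → underflow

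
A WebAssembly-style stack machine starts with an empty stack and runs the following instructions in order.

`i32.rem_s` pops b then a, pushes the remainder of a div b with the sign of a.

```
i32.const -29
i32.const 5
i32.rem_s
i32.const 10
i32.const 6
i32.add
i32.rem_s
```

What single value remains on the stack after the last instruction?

-4

i32.const -29 : -29
i32.const 5   : -29 5
i32.rem_s     : -4
i32.const 10  : -4 10
i32.const 6   : -4 10 6
i32.add       : -4 16
i32.rem_s     : -4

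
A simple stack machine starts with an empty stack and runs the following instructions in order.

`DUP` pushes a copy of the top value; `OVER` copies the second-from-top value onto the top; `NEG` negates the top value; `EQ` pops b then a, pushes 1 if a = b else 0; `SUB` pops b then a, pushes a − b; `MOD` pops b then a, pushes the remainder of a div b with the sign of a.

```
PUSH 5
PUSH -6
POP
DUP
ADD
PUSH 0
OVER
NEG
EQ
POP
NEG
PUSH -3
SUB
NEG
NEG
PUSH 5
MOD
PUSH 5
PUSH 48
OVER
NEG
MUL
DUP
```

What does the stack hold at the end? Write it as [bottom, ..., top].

PUSH 5  -> [5]
PUSH -6 -> [5, -6]
POP     -> [5]
DUP     -> [5, 5]
ADD     -> [10]
PUSH 0  -> [10, 0]
OVER    -> [10, 0, 10]
NEG     -> [10, 0, -10]
EQ      -> [10, 0]
POP     -> [10]
NEG     -> [-10]
PUSH -3 -> [-10, -3]
SUB     -> [-7]
NEG     -> [7]
NEG     -> [-7]
PUSH 5  -> [-7, 5]
MOD     -> [-2]
PUSH 5  -> [-2, 5]
PUSH 48 -> [-2, 5, 48]
OVER    -> [-2, 5, 48, 5]
NEG     -> [-2, 5, 48, -5]
MUL     -> [-2, 5, -240]
DUP     -> [-2, 5, -240, -240]

[-2, 5, -240, -240]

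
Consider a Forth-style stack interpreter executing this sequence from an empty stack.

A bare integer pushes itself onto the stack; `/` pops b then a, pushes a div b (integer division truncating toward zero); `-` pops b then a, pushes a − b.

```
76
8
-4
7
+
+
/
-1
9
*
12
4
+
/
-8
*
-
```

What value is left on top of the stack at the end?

76  76
8   76 8
-4  76 8 -4
7   76 8 -4 7
+   76 8 3
+   76 11
/   6
-1  6 -1
9   6 -1 9
*   6 -9
12  6 -9 12
4   6 -9 12 4
+   6 -9 16
/   6 0
-8  6 0 -8
*   6 0
-   6

6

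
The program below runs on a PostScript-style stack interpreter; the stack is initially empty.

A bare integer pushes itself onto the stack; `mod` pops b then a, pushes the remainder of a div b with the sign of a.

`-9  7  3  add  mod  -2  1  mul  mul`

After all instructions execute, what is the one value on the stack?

18

-9  -> -9
7   -> -9 7
3   -> -9 7 3
add -> -9 10
mod -> -9
-2  -> -9 -2
1   -> -9 -2 1
mul -> -9 -2
mul -> 18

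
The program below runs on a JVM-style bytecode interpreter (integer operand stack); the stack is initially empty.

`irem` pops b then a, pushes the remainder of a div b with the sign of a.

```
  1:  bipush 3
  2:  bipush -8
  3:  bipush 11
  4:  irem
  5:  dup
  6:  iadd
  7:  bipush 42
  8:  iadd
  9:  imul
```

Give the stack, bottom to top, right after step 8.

[3, 26]

bipush 3  : [3]
bipush -8 : [3, -8]
bipush 11 : [3, -8, 11]
irem      : [3, -8]
dup       : [3, -8, -8]
iadd      : [3, -16]
bipush 42 : [3, -16, 42]
iadd      : [3, 26]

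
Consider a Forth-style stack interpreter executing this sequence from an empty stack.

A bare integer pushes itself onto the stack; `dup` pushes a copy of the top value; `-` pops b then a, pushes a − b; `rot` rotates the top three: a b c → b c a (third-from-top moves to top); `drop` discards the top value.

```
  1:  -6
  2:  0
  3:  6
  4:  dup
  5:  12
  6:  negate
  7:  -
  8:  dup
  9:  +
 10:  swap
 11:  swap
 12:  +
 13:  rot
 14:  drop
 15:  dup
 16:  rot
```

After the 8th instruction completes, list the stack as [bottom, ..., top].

[-6, 0, 6, 18, 18]

-6      [-6]
0       [-6, 0]
6       [-6, 0, 6]
dup     [-6, 0, 6, 6]
12      [-6, 0, 6, 6, 12]
negate  [-6, 0, 6, 6, -12]
-       [-6, 0, 6, 18]
dup     [-6, 0, 6, 18, 18]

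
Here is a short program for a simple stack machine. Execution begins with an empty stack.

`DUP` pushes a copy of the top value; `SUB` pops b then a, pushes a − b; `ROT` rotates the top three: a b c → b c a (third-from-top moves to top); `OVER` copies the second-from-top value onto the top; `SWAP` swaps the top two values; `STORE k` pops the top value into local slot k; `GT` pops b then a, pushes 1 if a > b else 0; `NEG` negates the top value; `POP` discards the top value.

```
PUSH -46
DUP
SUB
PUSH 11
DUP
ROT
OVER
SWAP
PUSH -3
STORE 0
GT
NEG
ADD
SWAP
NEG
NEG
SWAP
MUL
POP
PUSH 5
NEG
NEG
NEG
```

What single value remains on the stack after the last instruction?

-5

PUSH -46 -> [-46]
DUP      -> [-46, -46]
SUB      -> [0]
PUSH 11  -> [0, 11]
DUP      -> [0, 11, 11]
ROT      -> [11, 11, 0]
OVER     -> [11, 11, 0, 11]
SWAP     -> [11, 11, 11, 0]
PUSH -3  -> [11, 11, 11, 0, -3]
STORE 0  -> [11, 11, 11, 0]
GT       -> [11, 11, 1]
NEG      -> [11, 11, -1]
ADD      -> [11, 10]
SWAP     -> [10, 11]
NEG      -> [10, -11]
NEG      -> [10, 11]
SWAP     -> [11, 10]
MUL      -> [110]
POP      -> []
PUSH 5   -> [5]
NEG      -> [-5]
NEG      -> [5]
NEG      -> [-5]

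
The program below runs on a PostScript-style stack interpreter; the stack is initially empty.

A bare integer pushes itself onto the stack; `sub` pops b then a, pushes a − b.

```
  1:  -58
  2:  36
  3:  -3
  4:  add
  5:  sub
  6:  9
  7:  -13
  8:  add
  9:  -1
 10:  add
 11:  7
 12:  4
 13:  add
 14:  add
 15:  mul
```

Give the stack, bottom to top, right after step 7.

-58 : [-58]
36  : [-58, 36]
-3  : [-58, 36, -3]
add : [-58, 33]
sub : [-91]
9   : [-91, 9]
-13 : [-91, 9, -13]

[-91, 9, -13]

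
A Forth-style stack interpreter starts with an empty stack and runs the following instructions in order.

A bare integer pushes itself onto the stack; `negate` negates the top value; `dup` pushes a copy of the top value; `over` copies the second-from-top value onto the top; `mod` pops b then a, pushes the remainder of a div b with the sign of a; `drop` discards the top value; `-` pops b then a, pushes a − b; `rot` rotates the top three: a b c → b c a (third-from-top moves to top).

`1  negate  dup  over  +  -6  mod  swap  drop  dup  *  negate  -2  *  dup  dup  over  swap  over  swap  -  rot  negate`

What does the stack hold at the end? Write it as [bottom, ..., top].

[8, 8, 0, -8]

1      : [1]
negate : [-1]
dup    : [-1, -1]
over   : [-1, -1, -1]
+      : [-1, -2]
-6     : [-1, -2, -6]
mod    : [-1, -2]
swap   : [-2, -1]
drop   : [-2]
dup    : [-2, -2]
*      : [4]
negate : [-4]
-2     : [-4, -2]
*      : [8]
dup    : [8, 8]
dup    : [8, 8, 8]
over   : [8, 8, 8, 8]
swap   : [8, 8, 8, 8]
over   : [8, 8, 8, 8, 8]
swap   : [8, 8, 8, 8, 8]
-      : [8, 8, 8, 0]
rot    : [8, 8, 0, 8]
negate : [8, 8, 0, -8]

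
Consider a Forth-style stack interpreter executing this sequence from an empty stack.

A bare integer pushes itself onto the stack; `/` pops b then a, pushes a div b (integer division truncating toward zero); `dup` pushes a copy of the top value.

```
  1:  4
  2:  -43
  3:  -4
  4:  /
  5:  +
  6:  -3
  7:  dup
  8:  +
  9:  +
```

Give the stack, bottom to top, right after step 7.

[14, -3, -3]

4   -> [4]
-43 -> [4, -43]
-4  -> [4, -43, -4]
/   -> [4, 10]
+   -> [14]
-3  -> [14, -3]
dup -> [14, -3, -3]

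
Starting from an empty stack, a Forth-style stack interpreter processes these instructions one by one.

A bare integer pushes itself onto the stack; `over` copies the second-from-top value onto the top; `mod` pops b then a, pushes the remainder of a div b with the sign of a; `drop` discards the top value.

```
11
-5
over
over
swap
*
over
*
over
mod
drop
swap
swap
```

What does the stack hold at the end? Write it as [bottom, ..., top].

11   -> [11]
-5   -> [11, -5]
over -> [11, -5, 11]
over -> [11, -5, 11, -5]
swap -> [11, -5, -5, 11]
*    -> [11, -5, -55]
over -> [11, -5, -55, -5]
*    -> [11, -5, 275]
over -> [11, -5, 275, -5]
mod  -> [11, -5, 0]
drop -> [11, -5]
swap -> [-5, 11]
swap -> [11, -5]

[11, -5]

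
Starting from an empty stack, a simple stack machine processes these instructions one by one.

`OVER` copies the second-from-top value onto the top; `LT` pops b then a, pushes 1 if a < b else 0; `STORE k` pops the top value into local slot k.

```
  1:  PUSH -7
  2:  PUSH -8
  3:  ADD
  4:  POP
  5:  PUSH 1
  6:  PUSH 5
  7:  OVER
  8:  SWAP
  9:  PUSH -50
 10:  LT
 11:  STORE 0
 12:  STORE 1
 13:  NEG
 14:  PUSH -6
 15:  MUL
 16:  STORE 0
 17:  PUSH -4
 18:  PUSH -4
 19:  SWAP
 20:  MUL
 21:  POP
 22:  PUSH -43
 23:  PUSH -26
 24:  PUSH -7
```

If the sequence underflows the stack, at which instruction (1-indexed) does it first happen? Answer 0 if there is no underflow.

PUSH -7  -> -7
PUSH -8  -> -7 -8
ADD      -> -15
POP      -> (empty)
PUSH 1   -> 1
PUSH 5   -> 1 5
OVER     -> 1 5 1
SWAP     -> 1 1 5
PUSH -50 -> 1 1 5 -50
LT       -> 1 1 0
STORE 0  -> 1 1
STORE 1  -> 1
NEG      -> -1
PUSH -6  -> -1 -6
MUL      -> 6
STORE 0  -> (empty)
PUSH -4  -> -4
PUSH -4  -> -4 -4
SWAP     -> -4 -4
MUL      -> 16
POP      -> (empty)
PUSH -43 -> -43
PUSH -26 -> -43 -26
PUSH -7  -> -43 -26 -7

0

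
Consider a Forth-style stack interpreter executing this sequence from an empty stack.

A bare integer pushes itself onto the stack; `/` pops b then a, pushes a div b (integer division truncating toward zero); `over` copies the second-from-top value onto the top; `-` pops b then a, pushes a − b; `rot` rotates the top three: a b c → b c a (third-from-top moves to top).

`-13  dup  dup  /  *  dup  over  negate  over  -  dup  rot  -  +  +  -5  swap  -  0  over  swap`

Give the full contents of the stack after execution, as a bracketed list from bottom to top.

[-57, -57, 0]

-13    → -13
dup    → -13 -13
dup    → -13 -13 -13
/      → -13 1
*      → -13
dup    → -13 -13
over   → -13 -13 -13
negate → -13 -13 13
over   → -13 -13 13 -13
-      → -13 -13 26
dup    → -13 -13 26 26
rot    → -13 26 26 -13
-      → -13 26 39
+      → -13 65
+      → 52
-5     → 52 -5
swap   → -5 52
-      → -57
0      → -57 0
over   → -57 0 -57
swap   → -57 -57 0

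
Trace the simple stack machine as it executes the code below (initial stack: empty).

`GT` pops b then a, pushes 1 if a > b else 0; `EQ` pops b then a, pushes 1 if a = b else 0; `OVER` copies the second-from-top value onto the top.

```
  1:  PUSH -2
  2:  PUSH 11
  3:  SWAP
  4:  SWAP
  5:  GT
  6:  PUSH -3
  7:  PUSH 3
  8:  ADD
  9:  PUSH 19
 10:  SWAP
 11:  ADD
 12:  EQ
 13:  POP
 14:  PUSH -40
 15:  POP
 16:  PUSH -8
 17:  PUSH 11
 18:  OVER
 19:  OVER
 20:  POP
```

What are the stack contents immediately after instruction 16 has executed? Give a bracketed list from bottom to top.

[-8]

PUSH -2   [-2]
PUSH 11   [-2, 11]
SWAP      [11, -2]
SWAP      [-2, 11]
GT        [0]
PUSH -3   [0, -3]
PUSH 3    [0, -3, 3]
ADD       [0, 0]
PUSH 19   [0, 0, 19]
SWAP      [0, 19, 0]
ADD       [0, 19]
EQ        [0]
POP       []
PUSH -40  [-40]
POP       []
PUSH -8   [-8]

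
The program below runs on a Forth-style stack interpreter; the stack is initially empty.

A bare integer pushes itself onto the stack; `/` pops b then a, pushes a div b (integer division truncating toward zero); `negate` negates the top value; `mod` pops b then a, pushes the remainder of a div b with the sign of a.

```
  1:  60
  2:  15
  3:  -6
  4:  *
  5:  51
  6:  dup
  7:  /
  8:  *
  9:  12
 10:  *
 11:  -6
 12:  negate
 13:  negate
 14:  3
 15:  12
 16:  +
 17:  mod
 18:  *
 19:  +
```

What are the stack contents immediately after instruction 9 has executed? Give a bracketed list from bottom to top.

[60, -90, 12]

60   60
15   60 15
-6   60 15 -6
*    60 -90
51   60 -90 51
dup  60 -90 51 51
/    60 -90 1
*    60 -90
12   60 -90 12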